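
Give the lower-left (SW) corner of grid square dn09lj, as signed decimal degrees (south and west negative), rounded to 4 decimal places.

49.3750, -119.0833

Field D=3, N=13: +3·20° lon, +13·10° lat → SW at lon -120°, lat 40°.
Square 0, 9: +0·2° lon, +9·1° lat → SW at lon -120°, lat 49°.
Subsquare l=11, j=9: +11·0.0833333° lon, +9·0.0416667° lat → SW at lon -119.083°, lat 49.375°.
latitude 49.3750, longitude -119.0833.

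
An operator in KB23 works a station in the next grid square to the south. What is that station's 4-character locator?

KB22

Latitude square 3; −1 → 2.
The longitude characters are unchanged.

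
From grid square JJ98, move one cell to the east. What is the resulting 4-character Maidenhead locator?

Longitude square 9; +1 → 10, wraps to 0, carry into field.
Longitude field J = 9; +1 → 10 = K.
The latitude characters are unchanged.

KJ08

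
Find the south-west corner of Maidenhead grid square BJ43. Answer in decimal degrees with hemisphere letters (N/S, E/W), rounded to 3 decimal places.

Field B=1, J=9: +1·20° lon, +9·10° lat → SW at lon -160°, lat 0°.
Square 4, 3: +4·2° lon, +3·1° lat → SW at lon -152°, lat 3°.
latitude 3.000° N, longitude 152.000° W.

3.000° N, 152.000° W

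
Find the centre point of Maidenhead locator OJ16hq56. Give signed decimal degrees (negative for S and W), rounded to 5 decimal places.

6.69375, 102.62917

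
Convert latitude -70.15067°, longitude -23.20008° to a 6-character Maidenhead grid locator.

HB89ju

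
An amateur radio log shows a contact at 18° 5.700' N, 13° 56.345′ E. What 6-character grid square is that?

JK68xc

Offset from 180°W / 90°S: lon 193.9391°, lat 108.0950°.
Field: 193.9391/20 → 9 → J, 108.0950/10 → 10 → K; chars JK.
Square: 13.9391/2 → 6, 8.0950/1 → 8; chars 68.
Subsquare: 1.9391/0.0833333 → 23 → x, 0.0950/0.0416667 → 2 → c; chars xc.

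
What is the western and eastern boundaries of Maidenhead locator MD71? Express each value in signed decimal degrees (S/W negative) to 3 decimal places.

Field M=12, D=3: +12·20° lon, +3·10° lat → SW at lon 60°, lat -60°.
Square 7, 1: +7·2° lon, +1·1° lat → SW at lon 74°, lat -59°.
Cell spans 2° lon × 1° lat.
west 74.000, east 76.000.

74.000, 76.000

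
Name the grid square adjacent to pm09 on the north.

Latitude square 9; +1 → 10, wraps to 0, carry into field.
Latitude field M = 12; +1 → 13 = N.
The longitude characters are unchanged.

PN00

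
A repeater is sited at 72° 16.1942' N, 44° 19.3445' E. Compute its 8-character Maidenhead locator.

LQ22dg84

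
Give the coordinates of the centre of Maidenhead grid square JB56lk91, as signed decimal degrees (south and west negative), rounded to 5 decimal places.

-73.57708, 10.99583

Field J=9, B=1: +9·20° lon, +1·10° lat → SW at lon 0°, lat -80°.
Square 5, 6: +5·2° lon, +6·1° lat → SW at lon 10°, lat -74°.
Subsquare l=11, k=10: +11·0.0833333° lon, +10·0.0416667° lat → SW at lon 10.9167°, lat -73.5833°.
Extended square 9, 1: +9·0.00833333° lon, +1·0.00416667° lat → SW at lon 10.9917°, lat -73.5792°.
Cell spans 0.00833333° lon × 0.00416667° lat. Centre is SW corner plus half of each.
latitude -73.57708, longitude 10.99583.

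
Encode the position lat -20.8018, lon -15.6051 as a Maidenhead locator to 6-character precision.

IG29ee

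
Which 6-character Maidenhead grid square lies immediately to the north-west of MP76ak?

MP66xl

Longitude subsquare a = 0; −1 → -1, wraps to 23 = x, carry into square.
Longitude square 7; −1 → 6.
Latitude subsquare k = 10; +1 → 11 = l.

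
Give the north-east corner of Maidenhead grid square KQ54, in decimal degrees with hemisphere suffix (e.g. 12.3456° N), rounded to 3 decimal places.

75.000° N, 32.000° E

Field K=10, Q=16: +10·20° lon, +16·10° lat → SW at lon 20°, lat 70°.
Square 5, 4: +5·2° lon, +4·1° lat → SW at lon 30°, lat 74°.
Cell spans 2° lon × 1° lat. NE corner is SW corner plus one full cell.
latitude 75.000° N, longitude 32.000° E.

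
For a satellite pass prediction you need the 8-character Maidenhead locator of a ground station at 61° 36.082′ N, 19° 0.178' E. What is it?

Add 180° to longitude and 90° to latitude: 199.00297, 151.60137.
Field: lon ⌊199.00297/20⌋ = 9 → J; lat ⌊151.60137/10⌋ = 15 → P.
Square: lon ⌊19.00297/2⌋ = 9; lat ⌊1.60137/1⌋ = 1.
Subsquare: lon ⌊1.00297/0.0833333⌋ = 12 → m; lat ⌊0.60137/0.0416667⌋ = 14 → o.
Extended square: lon ⌊0.00297/0.00833333⌋ = 0; lat ⌊0.01803/0.00416667⌋ = 4.

JP91mo04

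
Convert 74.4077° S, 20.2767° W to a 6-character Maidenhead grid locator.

HB95uo

Offset from 180°W / 90°S: lon 159.7233°, lat 15.5923°.
Field (20°×10°, letters A–R): 159.7233/20 → 7 → H, 15.5923/10 → 1 → B; chars HB.
Square (2°×1°, digits 0–9): 19.7233/2 → 9, 5.5923/1 → 5; chars 95.
Subsquare (5′×2.5′, letters a–x): 1.7233/0.0833333 → 20 → u, 0.5923/0.0416667 → 14 → o; chars uo.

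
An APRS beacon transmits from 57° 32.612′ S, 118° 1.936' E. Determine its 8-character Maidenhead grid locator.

OD92ak39

Shift to the Maidenhead origin (180°W, 90°S): lon 298.03227, lat 32.45647.
Field: lon ⌊298.03227/20⌋ = 14 → O; lat ⌊32.45647/10⌋ = 3 → D.
Square: lon ⌊18.03227/2⌋ = 9; lat ⌊2.45647/1⌋ = 2.
Subsquare: lon ⌊0.03227/0.0833333⌋ = 0 → a; lat ⌊0.45647/0.0416667⌋ = 10 → k.
Extended square: lon ⌊0.03227/0.00833333⌋ = 3; lat ⌊0.03980/0.00416667⌋ = 9.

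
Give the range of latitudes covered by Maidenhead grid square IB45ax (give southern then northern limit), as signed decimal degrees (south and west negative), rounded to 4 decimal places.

-74.0417, -74.0000

Field I=8, B=1: +8·20° lon, +1·10° lat → SW at lon -20°, lat -80°.
Square 4, 5: +4·2° lon, +5·1° lat → SW at lon -12°, lat -75°.
Subsquare a=0, x=23: +0·0.0833333° lon, +23·0.0416667° lat → SW at lon -12°, lat -74.0417°.
Cell spans 0.0833333° lon × 0.0416667° lat.
south -74.0417, north -74.0000.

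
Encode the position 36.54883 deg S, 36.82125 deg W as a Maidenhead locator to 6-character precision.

HF13ok

Add 180° to longitude and 90° to latitude: 143.1788, 53.4512.
Field: lon ⌊143.1788/20⌋ = 7 → H; lat ⌊53.4512/10⌋ = 5 → F.
Square: lon ⌊3.1788/2⌋ = 1; lat ⌊3.4512/1⌋ = 3.
Subsquare: lon ⌊1.1788/0.0833333⌋ = 14 → o; lat ⌊0.4512/0.0416667⌋ = 10 → k.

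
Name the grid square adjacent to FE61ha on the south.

Latitude subsquare a = 0; −1 → -1, wraps to 23 = x, carry into square.
Latitude square 1; −1 → 0.
The longitude characters are unchanged.

FE60hx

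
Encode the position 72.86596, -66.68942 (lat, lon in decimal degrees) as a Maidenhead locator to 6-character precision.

Add 180° to longitude and 90° to latitude: 113.3106, 162.8660.
Field: 113.3106/20 → 5 → F, 162.8660/10 → 16 → Q; chars FQ.
Square: 13.3106/2 → 6, 2.8660/1 → 2; chars 62.
Subsquare: 1.3106/0.0833333 → 15 → p, 0.8660/0.0416667 → 20 → u; chars pu.

FQ62pu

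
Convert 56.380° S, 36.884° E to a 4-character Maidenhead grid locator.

KD83

Add 180° to longitude and 90° to latitude: 216.88, 33.62.
Field (20°×10°, letters A–R): lon ⌊216.88/20⌋ = 10 → K; lat ⌊33.62/10⌋ = 3 → D.
Square (2°×1°, digits 0–9): lon ⌊16.88/2⌋ = 8; lat ⌊3.62/1⌋ = 3.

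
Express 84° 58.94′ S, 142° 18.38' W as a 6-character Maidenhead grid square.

BA85ua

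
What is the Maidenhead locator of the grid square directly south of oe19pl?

OE19pk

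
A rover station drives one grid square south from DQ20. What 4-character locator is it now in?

DP29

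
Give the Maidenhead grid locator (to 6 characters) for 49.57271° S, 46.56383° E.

Offset from 180°W / 90°S: lon 226.5638°, lat 40.4273°.
Field: lon ⌊226.5638/20⌋ = 11 → L; lat ⌊40.4273/10⌋ = 4 → E.
Square: lon ⌊6.5638/2⌋ = 3; lat ⌊0.4273/1⌋ = 0.
Subsquare: lon ⌊0.5638/0.0833333⌋ = 6 → g; lat ⌊0.4273/0.0416667⌋ = 10 → k.

LE30gk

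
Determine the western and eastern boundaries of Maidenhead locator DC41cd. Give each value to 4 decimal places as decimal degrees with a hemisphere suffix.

Field D=3, C=2: +3·20° lon, +2·10° lat → SW at lon -120°, lat -70°.
Square 4, 1: +4·2° lon, +1·1° lat → SW at lon -112°, lat -69°.
Subsquare c=2, d=3: +2·0.0833333° lon, +3·0.0416667° lat → SW at lon -111.833°, lat -68.875°.
Cell spans 0.0833333° lon × 0.0416667° lat.
west 111.8333° W, east 111.7500° W.

111.8333° W, 111.7500° W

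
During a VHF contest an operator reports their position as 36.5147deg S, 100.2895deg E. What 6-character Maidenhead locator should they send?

Shift to the Maidenhead origin (180°W, 90°S): lon 280.2895, lat 53.4853.
Field: lon ⌊280.2895/20⌋ = 14 → O; lat ⌊53.4853/10⌋ = 5 → F.
Square: lon ⌊0.2895/2⌋ = 0; lat ⌊3.4853/1⌋ = 3.
Subsquare: lon ⌊0.2895/0.0833333⌋ = 3 → d; lat ⌊0.4853/0.0416667⌋ = 11 → l.

OF03dl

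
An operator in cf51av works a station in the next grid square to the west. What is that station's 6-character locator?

CF41xv

Longitude subsquare a = 0; −1 → -1, wraps to 23 = x, carry into square.
Longitude square 5; −1 → 4.
The latitude characters are unchanged.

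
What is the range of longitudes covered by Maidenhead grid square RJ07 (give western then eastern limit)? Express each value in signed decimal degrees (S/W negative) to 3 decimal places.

160.000, 162.000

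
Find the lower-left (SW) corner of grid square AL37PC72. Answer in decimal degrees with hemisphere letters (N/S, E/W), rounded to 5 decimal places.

Field A=0, L=11: +0·20° lon, +11·10° lat → SW at lon -180°, lat 20°.
Square 3, 7: +3·2° lon, +7·1° lat → SW at lon -174°, lat 27°.
Subsquare p=15, c=2: +15·0.0833333° lon, +2·0.0416667° lat → SW at lon -172.75°, lat 27.0833°.
Extended square 7, 2: +7·0.00833333° lon, +2·0.00416667° lat → SW at lon -172.692°, lat 27.0917°.
latitude 27.09167° N, longitude 172.69167° W.

27.09167° N, 172.69167° W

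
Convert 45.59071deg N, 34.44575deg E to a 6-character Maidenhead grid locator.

Add 180° to longitude and 90° to latitude: 214.4458, 135.5907.
Field (20°×10°, letters A–R): 214.4458/20 → 10 → K, 135.5907/10 → 13 → N; chars KN.
Square (2°×1°, digits 0–9): 14.4458/2 → 7, 5.5907/1 → 5; chars 75.
Subsquare (5′×2.5′, letters a–x): 0.4458/0.0833333 → 5 → f, 0.5907/0.0416667 → 14 → o; chars fo.

KN75fo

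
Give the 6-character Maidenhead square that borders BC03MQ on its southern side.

BC03mp

Latitude subsquare q = 16; −1 → 15 = p.
The longitude characters are unchanged.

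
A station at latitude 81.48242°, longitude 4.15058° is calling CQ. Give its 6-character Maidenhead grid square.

Shift to the Maidenhead origin (180°W, 90°S): lon 184.1506, lat 171.4824.
Field: 184.1506/20 → 9 → J, 171.4824/10 → 17 → R; chars JR.
Square: 4.1506/2 → 2, 1.4824/1 → 1; chars 21.
Subsquare: 0.1506/0.0833333 → 1 → b, 0.4824/0.0416667 → 11 → l; chars bl.

JR21bl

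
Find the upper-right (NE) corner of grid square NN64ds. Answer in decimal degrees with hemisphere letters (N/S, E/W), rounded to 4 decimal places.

44.7917° N, 92.3333° E

Field N=13, N=13: +13·20° lon, +13·10° lat → SW at lon 80°, lat 40°.
Square 6, 4: +6·2° lon, +4·1° lat → SW at lon 92°, lat 44°.
Subsquare d=3, s=18: +3·0.0833333° lon, +18·0.0416667° lat → SW at lon 92.25°, lat 44.75°.
Cell spans 0.0833333° lon × 0.0416667° lat. NE corner is SW corner plus one full cell.
latitude 44.7917° N, longitude 92.3333° E.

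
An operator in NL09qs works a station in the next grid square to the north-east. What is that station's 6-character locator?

NL09rt

Longitude subsquare q = 16; +1 → 17 = r.
Latitude subsquare s = 18; +1 → 19 = t.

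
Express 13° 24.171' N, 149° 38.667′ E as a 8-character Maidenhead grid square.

QK43tj76

Offset from 180°W / 90°S: lon 329.64445°, lat 103.40285°.
Field: lon ⌊329.64445/20⌋ = 16 → Q; lat ⌊103.40285/10⌋ = 10 → K.
Square: lon ⌊9.64445/2⌋ = 4; lat ⌊3.40285/1⌋ = 3.
Subsquare: lon ⌊1.64445/0.0833333⌋ = 19 → t; lat ⌊0.40285/0.0416667⌋ = 9 → j.
Extended square: lon ⌊0.06112/0.00833333⌋ = 7; lat ⌊0.02785/0.00416667⌋ = 6.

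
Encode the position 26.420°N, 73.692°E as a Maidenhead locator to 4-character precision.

ML66

Add 180° to longitude and 90° to latitude: 253.69, 116.42.
Field (20°×10°, letters A–R): lon ⌊253.69/20⌋ = 12 → M; lat ⌊116.42/10⌋ = 11 → L.
Square (2°×1°, digits 0–9): lon ⌊13.69/2⌋ = 6; lat ⌊6.42/1⌋ = 6.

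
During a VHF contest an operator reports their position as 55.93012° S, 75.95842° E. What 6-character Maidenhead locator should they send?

Offset from 180°W / 90°S: lon 255.9584°, lat 34.0699°.
Field: lon ⌊255.9584/20⌋ = 12 → M; lat ⌊34.0699/10⌋ = 3 → D.
Square: lon ⌊15.9584/2⌋ = 7; lat ⌊4.0699/1⌋ = 4.
Subsquare: lon ⌊1.9584/0.0833333⌋ = 23 → x; lat ⌊0.0699/0.0416667⌋ = 1 → b.

MD74xb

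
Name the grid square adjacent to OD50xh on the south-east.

Longitude subsquare x = 23; +1 → 24, wraps to 0 = a, carry into square.
Longitude square 5; +1 → 6.
Latitude subsquare h = 7; −1 → 6 = g.

OD60ag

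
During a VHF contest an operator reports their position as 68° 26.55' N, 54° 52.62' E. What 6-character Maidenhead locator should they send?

LP78kk

Offset from 180°W / 90°S: lon 234.8770°, lat 158.4425°.
Field (20°×10°, letters A–R): lon ⌊234.8770/20⌋ = 11 → L; lat ⌊158.4425/10⌋ = 15 → P.
Square (2°×1°, digits 0–9): lon ⌊14.8770/2⌋ = 7; lat ⌊8.4425/1⌋ = 8.
Subsquare (5′×2.5′, letters a–x): lon ⌊0.8770/0.0833333⌋ = 10 → k; lat ⌊0.4425/0.0416667⌋ = 10 → k.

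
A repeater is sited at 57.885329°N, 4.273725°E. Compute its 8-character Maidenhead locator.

JO27dv22

Add 180° to longitude and 90° to latitude: 184.27373, 147.88533.
Field (20°×10°, letters A–R): 184.27373/20 → 9 → J, 147.88533/10 → 14 → O; chars JO.
Square (2°×1°, digits 0–9): 4.27373/2 → 2, 7.88533/1 → 7; chars 27.
Subsquare (5′×2.5′, letters a–x): 0.27373/0.0833333 → 3 → d, 0.88533/0.0416667 → 21 → v; chars dv.
Extended square (30″×15″, digits 0–9): 0.02373/0.00833333 → 2, 0.01033/0.00416667 → 2; chars 22.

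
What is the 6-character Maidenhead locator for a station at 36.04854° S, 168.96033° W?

AF53mw

Shift to the Maidenhead origin (180°W, 90°S): lon 11.0397, lat 53.9515.
Field: lon ⌊11.0397/20⌋ = 0 → A; lat ⌊53.9515/10⌋ = 5 → F.
Square: lon ⌊11.0397/2⌋ = 5; lat ⌊3.9515/1⌋ = 3.
Subsquare: lon ⌊1.0397/0.0833333⌋ = 12 → m; lat ⌊0.9515/0.0416667⌋ = 22 → w.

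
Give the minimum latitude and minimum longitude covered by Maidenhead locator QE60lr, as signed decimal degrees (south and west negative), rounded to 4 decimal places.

Field Q=16, E=4: +16·20° lon, +4·10° lat → SW at lon 140°, lat -50°.
Square 6, 0: +6·2° lon, +0·1° lat → SW at lon 152°, lat -50°.
Subsquare l=11, r=17: +11·0.0833333° lon, +17·0.0416667° lat → SW at lon 152.917°, lat -49.2917°.
latitude -49.2917, longitude 152.9167.

-49.2917, 152.9167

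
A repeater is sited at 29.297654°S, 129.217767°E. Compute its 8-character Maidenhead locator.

Add 180° to longitude and 90° to latitude: 309.21777, 60.70235.
Field: 309.21777/20 → 15 → P, 60.70235/10 → 6 → G; chars PG.
Square: 9.21777/2 → 4, 0.70235/1 → 0; chars 40.
Subsquare: 1.21777/0.0833333 → 14 → o, 0.70235/0.0416667 → 16 → q; chars oq.
Extended square: 0.05110/0.00833333 → 6, 0.03568/0.00416667 → 8; chars 68.

PG40oq68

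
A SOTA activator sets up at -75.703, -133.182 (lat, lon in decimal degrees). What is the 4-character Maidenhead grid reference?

CB34

Offset from 180°W / 90°S: lon 46.82°, lat 14.30°.
Field: 46.82/20 → 2 → C, 14.30/10 → 1 → B; chars CB.
Square: 6.82/2 → 3, 4.30/1 → 4; chars 34.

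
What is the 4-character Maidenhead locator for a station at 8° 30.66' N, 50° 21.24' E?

LJ58

Shift to the Maidenhead origin (180°W, 90°S): lon 230.35, lat 98.51.
Field (20°×10°, letters A–R): 230.35/20 → 11 → L, 98.51/10 → 9 → J; chars LJ.
Square (2°×1°, digits 0–9): 10.35/2 → 5, 8.51/1 → 8; chars 58.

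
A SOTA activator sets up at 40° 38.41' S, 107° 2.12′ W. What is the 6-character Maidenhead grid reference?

Add 180° to longitude and 90° to latitude: 72.9647, 49.3598.
Field: 72.9647/20 → 3 → D, 49.3598/10 → 4 → E; chars DE.
Square: 12.9647/2 → 6, 9.3598/1 → 9; chars 69.
Subsquare: 0.9647/0.0833333 → 11 → l, 0.3598/0.0416667 → 8 → i; chars li.

DE69li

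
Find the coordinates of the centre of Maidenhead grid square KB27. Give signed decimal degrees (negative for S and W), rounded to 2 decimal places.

-72.50, 25.00

Field K=10, B=1: +10·20° lon, +1·10° lat → SW at lon 20°, lat -80°.
Square 2, 7: +2·2° lon, +7·1° lat → SW at lon 24°, lat -73°.
Cell spans 2° lon × 1° lat. Centre is SW corner plus half of each.
latitude -72.50, longitude 25.00.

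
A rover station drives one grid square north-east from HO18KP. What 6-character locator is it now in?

HO18lq

Longitude subsquare k = 10; +1 → 11 = l.
Latitude subsquare p = 15; +1 → 16 = q.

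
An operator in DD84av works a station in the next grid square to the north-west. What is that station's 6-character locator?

DD74xw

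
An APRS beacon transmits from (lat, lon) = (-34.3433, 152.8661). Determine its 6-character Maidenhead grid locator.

Offset from 180°W / 90°S: lon 332.8661°, lat 55.6567°.
Field: lon ⌊332.8661/20⌋ = 16 → Q; lat ⌊55.6567/10⌋ = 5 → F.
Square: lon ⌊12.8661/2⌋ = 6; lat ⌊5.6567/1⌋ = 5.
Subsquare: lon ⌊0.8661/0.0833333⌋ = 10 → k; lat ⌊0.6567/0.0416667⌋ = 15 → p.

QF65kp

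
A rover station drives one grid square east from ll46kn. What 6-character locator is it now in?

LL46ln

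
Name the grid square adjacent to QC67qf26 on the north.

QC67qf27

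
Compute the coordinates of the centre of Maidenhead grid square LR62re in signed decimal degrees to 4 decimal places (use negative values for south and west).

82.1875, 53.4583

Field L=11, R=17: +11·20° lon, +17·10° lat → SW at lon 40°, lat 80°.
Square 6, 2: +6·2° lon, +2·1° lat → SW at lon 52°, lat 82°.
Subsquare r=17, e=4: +17·0.0833333° lon, +4·0.0416667° lat → SW at lon 53.4167°, lat 82.1667°.
Cell spans 0.0833333° lon × 0.0416667° lat. Centre is SW corner plus half of each.
latitude 82.1875, longitude 53.4583.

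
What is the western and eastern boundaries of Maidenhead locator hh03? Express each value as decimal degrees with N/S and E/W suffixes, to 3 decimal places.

Field H=7, H=7: +7·20° lon, +7·10° lat → SW at lon -40°, lat -20°.
Square 0, 3: +0·2° lon, +3·1° lat → SW at lon -40°, lat -17°.
Cell spans 2° lon × 1° lat.
west 40.000° W, east 38.000° W.

40.000° W, 38.000° W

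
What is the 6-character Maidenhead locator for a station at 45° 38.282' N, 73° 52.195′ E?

MN65wp

Offset from 180°W / 90°S: lon 253.8699°, lat 135.6380°.
Field (20°×10°, letters A–R): lon ⌊253.8699/20⌋ = 12 → M; lat ⌊135.6380/10⌋ = 13 → N.
Square (2°×1°, digits 0–9): lon ⌊13.8699/2⌋ = 6; lat ⌊5.6380/1⌋ = 5.
Subsquare (5′×2.5′, letters a–x): lon ⌊1.8699/0.0833333⌋ = 22 → w; lat ⌊0.6380/0.0416667⌋ = 15 → p.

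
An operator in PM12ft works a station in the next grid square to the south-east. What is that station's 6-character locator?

Longitude subsquare f = 5; +1 → 6 = g.
Latitude subsquare t = 19; −1 → 18 = s.

PM12gs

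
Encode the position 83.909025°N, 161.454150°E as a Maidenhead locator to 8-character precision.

RR03rv48

Offset from 180°W / 90°S: lon 341.45415°, lat 173.90902°.
Field: lon ⌊341.45415/20⌋ = 17 → R; lat ⌊173.90902/10⌋ = 17 → R.
Square: lon ⌊1.45415/2⌋ = 0; lat ⌊3.90902/1⌋ = 3.
Subsquare: lon ⌊1.45415/0.0833333⌋ = 17 → r; lat ⌊0.90902/0.0416667⌋ = 21 → v.
Extended square: lon ⌊0.03748/0.00833333⌋ = 4; lat ⌊0.03402/0.00416667⌋ = 8.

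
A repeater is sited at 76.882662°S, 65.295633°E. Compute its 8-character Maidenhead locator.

MB23pc58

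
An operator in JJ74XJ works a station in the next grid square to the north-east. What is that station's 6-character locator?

JJ84ak

Longitude subsquare x = 23; +1 → 24, wraps to 0 = a, carry into square.
Longitude square 7; +1 → 8.
Latitude subsquare j = 9; +1 → 10 = k.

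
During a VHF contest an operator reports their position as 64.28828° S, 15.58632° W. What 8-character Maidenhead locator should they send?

Add 180° to longitude and 90° to latitude: 164.41368, 25.71172.
Field: 164.41368/20 → 8 → I, 25.71172/10 → 2 → C; chars IC.
Square: 4.41368/2 → 2, 5.71172/1 → 5; chars 25.
Subsquare: 0.41368/0.0833333 → 4 → e, 0.71172/0.0416667 → 17 → r; chars er.
Extended square: 0.08035/0.00833333 → 9, 0.00339/0.00416667 → 0; chars 90.

IC25er90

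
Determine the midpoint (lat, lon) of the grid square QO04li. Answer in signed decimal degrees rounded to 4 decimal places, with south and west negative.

Field Q=16, O=14: +16·20° lon, +14·10° lat → SW at lon 140°, lat 50°.
Square 0, 4: +0·2° lon, +4·1° lat → SW at lon 140°, lat 54°.
Subsquare l=11, i=8: +11·0.0833333° lon, +8·0.0416667° lat → SW at lon 140.917°, lat 54.3333°.
Cell spans 0.0833333° lon × 0.0416667° lat. Centre is SW corner plus half of each.
latitude 54.3542, longitude 140.9583.

54.3542, 140.9583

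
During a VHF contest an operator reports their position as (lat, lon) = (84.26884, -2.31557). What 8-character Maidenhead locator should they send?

Offset from 180°W / 90°S: lon 177.68443°, lat 174.26884°.
Field (20°×10°, letters A–R): 177.68443/20 → 8 → I, 174.26884/10 → 17 → R; chars IR.
Square (2°×1°, digits 0–9): 17.68443/2 → 8, 4.26884/1 → 4; chars 84.
Subsquare (5′×2.5′, letters a–x): 1.68443/0.0833333 → 20 → u, 0.26884/0.0416667 → 6 → g; chars ug.
Extended square (30″×15″, digits 0–9): 0.01776/0.00833333 → 2, 0.01884/0.00416667 → 4; chars 24.

IR84ug24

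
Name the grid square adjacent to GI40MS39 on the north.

GI40mt30

Latitude extended square 9; +1 → 10, wraps to 0, carry into subsquare.
Latitude subsquare s = 18; +1 → 19 = t.
The longitude characters are unchanged.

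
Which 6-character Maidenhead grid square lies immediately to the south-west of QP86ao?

QP76xn

Longitude subsquare a = 0; −1 → -1, wraps to 23 = x, carry into square.
Longitude square 8; −1 → 7.
Latitude subsquare o = 14; −1 → 13 = n.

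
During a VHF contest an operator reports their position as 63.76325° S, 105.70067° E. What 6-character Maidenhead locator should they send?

Shift to the Maidenhead origin (180°W, 90°S): lon 285.7007, lat 26.2368.
Field (20°×10°, letters A–R): lon ⌊285.7007/20⌋ = 14 → O; lat ⌊26.2368/10⌋ = 2 → C.
Square (2°×1°, digits 0–9): lon ⌊5.7007/2⌋ = 2; lat ⌊6.2368/1⌋ = 6.
Subsquare (5′×2.5′, letters a–x): lon ⌊1.7007/0.0833333⌋ = 20 → u; lat ⌊0.2368/0.0416667⌋ = 5 → f.

OC26uf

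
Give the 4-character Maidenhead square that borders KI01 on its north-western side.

JI92

Longitude square 0; −1 → -1, wraps to 9, carry into field.
Longitude field K = 10; −1 → 9 = J.
Latitude square 1; +1 → 2.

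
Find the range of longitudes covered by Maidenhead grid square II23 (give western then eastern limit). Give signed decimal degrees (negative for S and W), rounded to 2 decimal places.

Field I=8, I=8: +8·20° lon, +8·10° lat → SW at lon -20°, lat -10°.
Square 2, 3: +2·2° lon, +3·1° lat → SW at lon -16°, lat -7°.
Cell spans 2° lon × 1° lat.
west -16.00, east -14.00.

-16.00, -14.00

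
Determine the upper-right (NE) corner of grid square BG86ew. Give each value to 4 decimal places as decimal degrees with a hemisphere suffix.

Field B=1, G=6: +1·20° lon, +6·10° lat → SW at lon -160°, lat -30°.
Square 8, 6: +8·2° lon, +6·1° lat → SW at lon -144°, lat -24°.
Subsquare e=4, w=22: +4·0.0833333° lon, +22·0.0416667° lat → SW at lon -143.667°, lat -23.0833°.
Cell spans 0.0833333° lon × 0.0416667° lat. NE corner is SW corner plus one full cell.
latitude 23.0417° S, longitude 143.5833° W.

23.0417° S, 143.5833° W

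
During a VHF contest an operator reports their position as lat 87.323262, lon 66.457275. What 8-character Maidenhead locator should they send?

Shift to the Maidenhead origin (180°W, 90°S): lon 246.45727, lat 177.32326.
Field: lon ⌊246.45727/20⌋ = 12 → M; lat ⌊177.32326/10⌋ = 17 → R.
Square: lon ⌊6.45727/2⌋ = 3; lat ⌊7.32326/1⌋ = 7.
Subsquare: lon ⌊0.45727/0.0833333⌋ = 5 → f; lat ⌊0.32326/0.0416667⌋ = 7 → h.
Extended square: lon ⌊0.04061/0.00833333⌋ = 4; lat ⌊0.03160/0.00416667⌋ = 7.

MR37fh47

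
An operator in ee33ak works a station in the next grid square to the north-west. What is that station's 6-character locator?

EE23xl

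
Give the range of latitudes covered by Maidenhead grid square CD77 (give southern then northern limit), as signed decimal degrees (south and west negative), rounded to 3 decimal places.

-53.000, -52.000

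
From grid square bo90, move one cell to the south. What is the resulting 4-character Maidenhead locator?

Latitude square 0; −1 → -1, wraps to 9, carry into field.
Latitude field O = 14; −1 → 13 = N.
The longitude characters are unchanged.

BN99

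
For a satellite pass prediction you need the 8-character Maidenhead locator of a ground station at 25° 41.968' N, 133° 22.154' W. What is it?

CL35hq57

Add 180° to longitude and 90° to latitude: 46.63077, 115.69947.
Field (20°×10°, letters A–R): lon ⌊46.63077/20⌋ = 2 → C; lat ⌊115.69947/10⌋ = 11 → L.
Square (2°×1°, digits 0–9): lon ⌊6.63077/2⌋ = 3; lat ⌊5.69947/1⌋ = 5.
Subsquare (5′×2.5′, letters a–x): lon ⌊0.63077/0.0833333⌋ = 7 → h; lat ⌊0.69947/0.0416667⌋ = 16 → q.
Extended square (30″×15″, digits 0–9): lon ⌊0.04743/0.00833333⌋ = 5; lat ⌊0.03280/0.00416667⌋ = 7.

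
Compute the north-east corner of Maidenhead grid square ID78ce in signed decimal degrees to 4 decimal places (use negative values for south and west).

-51.7917, -5.7500

Field I=8, D=3: +8·20° lon, +3·10° lat → SW at lon -20°, lat -60°.
Square 7, 8: +7·2° lon, +8·1° lat → SW at lon -6°, lat -52°.
Subsquare c=2, e=4: +2·0.0833333° lon, +4·0.0416667° lat → SW at lon -5.83333°, lat -51.8333°.
Cell spans 0.0833333° lon × 0.0416667° lat. NE corner is SW corner plus one full cell.
latitude -51.7917, longitude -5.7500.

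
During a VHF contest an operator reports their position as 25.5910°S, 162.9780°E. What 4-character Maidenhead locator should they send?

Add 180° to longitude and 90° to latitude: 342.98, 64.41.
Field (20°×10°, letters A–R): 342.98/20 → 17 → R, 64.41/10 → 6 → G; chars RG.
Square (2°×1°, digits 0–9): 2.98/2 → 1, 4.41/1 → 4; chars 14.

RG14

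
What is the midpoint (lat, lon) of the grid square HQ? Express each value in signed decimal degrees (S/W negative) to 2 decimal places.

75.00, -30.00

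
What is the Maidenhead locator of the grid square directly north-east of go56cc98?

GO56dc09

Longitude extended square 9; +1 → 10, wraps to 0, carry into subsquare.
Longitude subsquare c = 2; +1 → 3 = d.
Latitude extended square 8; +1 → 9.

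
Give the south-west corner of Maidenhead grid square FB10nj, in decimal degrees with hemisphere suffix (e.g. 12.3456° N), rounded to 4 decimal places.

79.6250° S, 76.9167° W

Field F=5, B=1: +5·20° lon, +1·10° lat → SW at lon -80°, lat -80°.
Square 1, 0: +1·2° lon, +0·1° lat → SW at lon -78°, lat -80°.
Subsquare n=13, j=9: +13·0.0833333° lon, +9·0.0416667° lat → SW at lon -76.9167°, lat -79.625°.
latitude 79.6250° S, longitude 76.9167° W.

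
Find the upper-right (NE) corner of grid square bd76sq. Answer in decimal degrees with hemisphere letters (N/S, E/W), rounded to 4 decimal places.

53.2917° S, 144.4167° W

Field B=1, D=3: +1·20° lon, +3·10° lat → SW at lon -160°, lat -60°.
Square 7, 6: +7·2° lon, +6·1° lat → SW at lon -146°, lat -54°.
Subsquare s=18, q=16: +18·0.0833333° lon, +16·0.0416667° lat → SW at lon -144.5°, lat -53.3333°.
Cell spans 0.0833333° lon × 0.0416667° lat. NE corner is SW corner plus one full cell.
latitude 53.2917° S, longitude 144.4167° W.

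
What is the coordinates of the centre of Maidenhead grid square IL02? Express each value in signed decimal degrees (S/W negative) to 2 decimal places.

22.50, -19.00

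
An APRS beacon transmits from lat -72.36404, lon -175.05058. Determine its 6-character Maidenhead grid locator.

AB27lp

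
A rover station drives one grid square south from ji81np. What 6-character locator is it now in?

Latitude subsquare p = 15; −1 → 14 = o.
The longitude characters are unchanged.

JI81no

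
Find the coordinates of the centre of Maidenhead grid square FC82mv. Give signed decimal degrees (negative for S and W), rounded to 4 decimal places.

-67.1042, -62.9583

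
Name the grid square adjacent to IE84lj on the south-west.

Longitude subsquare l = 11; −1 → 10 = k.
Latitude subsquare j = 9; −1 → 8 = i.

IE84ki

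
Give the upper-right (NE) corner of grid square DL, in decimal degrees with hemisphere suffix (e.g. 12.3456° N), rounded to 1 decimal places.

Field D=3, L=11: +3·20° lon, +11·10° lat → SW at lon -120°, lat 20°.
Cell spans 20° lon × 10° lat. NE corner is SW corner plus one full cell.
latitude 30.0° N, longitude 100.0° W.

30.0° N, 100.0° W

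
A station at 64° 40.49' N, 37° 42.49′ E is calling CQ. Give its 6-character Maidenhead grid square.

Offset from 180°W / 90°S: lon 217.7082°, lat 154.6748°.
Field: 217.7082/20 → 10 → K, 154.6748/10 → 15 → P; chars KP.
Square: 17.7082/2 → 8, 4.6748/1 → 4; chars 84.
Subsquare: 1.7082/0.0833333 → 20 → u, 0.6748/0.0416667 → 16 → q; chars uq.

KP84uq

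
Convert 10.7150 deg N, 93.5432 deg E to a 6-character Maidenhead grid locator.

NK60sr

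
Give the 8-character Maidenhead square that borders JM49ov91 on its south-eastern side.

Longitude extended square 9; +1 → 10, wraps to 0, carry into subsquare.
Longitude subsquare o = 14; +1 → 15 = p.
Latitude extended square 1; −1 → 0.

JM49pv00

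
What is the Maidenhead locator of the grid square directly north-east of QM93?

Longitude square 9; +1 → 10, wraps to 0, carry into field.
Longitude field Q = 16; +1 → 17 = R.
Latitude square 3; +1 → 4.

RM04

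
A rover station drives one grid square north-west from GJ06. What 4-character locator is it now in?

FJ97

Longitude square 0; −1 → -1, wraps to 9, carry into field.
Longitude field G = 6; −1 → 5 = F.
Latitude square 6; +1 → 7.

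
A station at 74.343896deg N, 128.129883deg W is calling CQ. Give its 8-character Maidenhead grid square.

Offset from 180°W / 90°S: lon 51.87012°, lat 164.34390°.
Field: 51.87012/20 → 2 → C, 164.34390/10 → 16 → Q; chars CQ.
Square: 11.87012/2 → 5, 4.34390/1 → 4; chars 54.
Subsquare: 1.87012/0.0833333 → 22 → w, 0.34390/0.0416667 → 8 → i; chars wi.
Extended square: 0.03678/0.00833333 → 4, 0.01056/0.00416667 → 2; chars 42.

CQ54wi42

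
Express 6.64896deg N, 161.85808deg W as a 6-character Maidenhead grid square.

Offset from 180°W / 90°S: lon 18.1419°, lat 96.6490°.
Field: 18.1419/20 → 0 → A, 96.6490/10 → 9 → J; chars AJ.
Square: 18.1419/2 → 9, 6.6490/1 → 6; chars 96.
Subsquare: 0.1419/0.0833333 → 1 → b, 0.6490/0.0416667 → 15 → p; chars bp.

AJ96bp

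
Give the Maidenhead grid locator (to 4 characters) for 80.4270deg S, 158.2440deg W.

BA09

Offset from 180°W / 90°S: lon 21.76°, lat 9.57°.
Field (20°×10°, letters A–R): lon ⌊21.76/20⌋ = 1 → B; lat ⌊9.57/10⌋ = 0 → A.
Square (2°×1°, digits 0–9): lon ⌊1.76/2⌋ = 0; lat ⌊9.57/1⌋ = 9.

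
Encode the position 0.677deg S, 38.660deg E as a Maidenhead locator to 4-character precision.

Offset from 180°W / 90°S: lon 218.66°, lat 89.32°.
Field: 218.66/20 → 10 → K, 89.32/10 → 8 → I; chars KI.
Square: 18.66/2 → 9, 9.32/1 → 9; chars 99.

KI99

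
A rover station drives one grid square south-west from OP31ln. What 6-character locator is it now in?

OP31km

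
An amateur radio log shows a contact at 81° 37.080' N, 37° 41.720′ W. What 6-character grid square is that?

Add 180° to longitude and 90° to latitude: 142.3047, 171.6180.
Field (20°×10°, letters A–R): lon ⌊142.3047/20⌋ = 7 → H; lat ⌊171.6180/10⌋ = 17 → R.
Square (2°×1°, digits 0–9): lon ⌊2.3047/2⌋ = 1; lat ⌊1.6180/1⌋ = 1.
Subsquare (5′×2.5′, letters a–x): lon ⌊0.3047/0.0833333⌋ = 3 → d; lat ⌊0.6180/0.0416667⌋ = 14 → o.

HR11do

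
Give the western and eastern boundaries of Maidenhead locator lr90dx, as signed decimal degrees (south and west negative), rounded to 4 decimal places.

58.2500, 58.3333

Field L=11, R=17: +11·20° lon, +17·10° lat → SW at lon 40°, lat 80°.
Square 9, 0: +9·2° lon, +0·1° lat → SW at lon 58°, lat 80°.
Subsquare d=3, x=23: +3·0.0833333° lon, +23·0.0416667° lat → SW at lon 58.25°, lat 80.9583°.
Cell spans 0.0833333° lon × 0.0416667° lat.
west 58.2500, east 58.3333.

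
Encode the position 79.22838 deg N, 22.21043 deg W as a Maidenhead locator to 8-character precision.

HQ89vf44

Shift to the Maidenhead origin (180°W, 90°S): lon 157.78957, lat 169.22838.
Field: 157.78957/20 → 7 → H, 169.22838/10 → 16 → Q; chars HQ.
Square: 17.78957/2 → 8, 9.22838/1 → 9; chars 89.
Subsquare: 1.78957/0.0833333 → 21 → v, 0.22838/0.0416667 → 5 → f; chars vf.
Extended square: 0.03957/0.00833333 → 4, 0.02005/0.00416667 → 4; chars 44.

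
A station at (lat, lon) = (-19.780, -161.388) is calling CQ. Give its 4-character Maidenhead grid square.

AH90

Shift to the Maidenhead origin (180°W, 90°S): lon 18.61, lat 70.22.
Field: 18.61/20 → 0 → A, 70.22/10 → 7 → H; chars AH.
Square: 18.61/2 → 9, 0.22/1 → 0; chars 90.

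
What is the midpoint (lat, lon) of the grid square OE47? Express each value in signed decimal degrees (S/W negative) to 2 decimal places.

-42.50, 109.00

Field O=14, E=4: +14·20° lon, +4·10° lat → SW at lon 100°, lat -50°.
Square 4, 7: +4·2° lon, +7·1° lat → SW at lon 108°, lat -43°.
Cell spans 2° lon × 1° lat. Centre is SW corner plus half of each.
latitude -42.50, longitude 109.00.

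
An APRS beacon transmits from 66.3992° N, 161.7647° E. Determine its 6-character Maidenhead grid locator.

RP06vj

Add 180° to longitude and 90° to latitude: 341.7647, 156.3992.
Field: 341.7647/20 → 17 → R, 156.3992/10 → 15 → P; chars RP.
Square: 1.7647/2 → 0, 6.3992/1 → 6; chars 06.
Subsquare: 1.7647/0.0833333 → 21 → v, 0.3992/0.0416667 → 9 → j; chars vj.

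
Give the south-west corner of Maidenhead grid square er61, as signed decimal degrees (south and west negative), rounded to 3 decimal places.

81.000, -88.000

Field E=4, R=17: +4·20° lon, +17·10° lat → SW at lon -100°, lat 80°.
Square 6, 1: +6·2° lon, +1·1° lat → SW at lon -88°, lat 81°.
latitude 81.000, longitude -88.000.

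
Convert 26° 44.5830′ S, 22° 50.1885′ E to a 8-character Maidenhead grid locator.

KG13kg01

Add 180° to longitude and 90° to latitude: 202.83648, 63.25695.
Field: lon ⌊202.83648/20⌋ = 10 → K; lat ⌊63.25695/10⌋ = 6 → G.
Square: lon ⌊2.83648/2⌋ = 1; lat ⌊3.25695/1⌋ = 3.
Subsquare: lon ⌊0.83648/0.0833333⌋ = 10 → k; lat ⌊0.25695/0.0416667⌋ = 6 → g.
Extended square: lon ⌊0.00314/0.00833333⌋ = 0; lat ⌊0.00695/0.00416667⌋ = 1.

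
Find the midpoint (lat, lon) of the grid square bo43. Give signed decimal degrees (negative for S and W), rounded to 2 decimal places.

Field B=1, O=14: +1·20° lon, +14·10° lat → SW at lon -160°, lat 50°.
Square 4, 3: +4·2° lon, +3·1° lat → SW at lon -152°, lat 53°.
Cell spans 2° lon × 1° lat. Centre is SW corner plus half of each.
latitude 53.50, longitude -151.00.

53.50, -151.00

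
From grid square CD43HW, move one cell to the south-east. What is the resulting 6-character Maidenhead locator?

Longitude subsquare h = 7; +1 → 8 = i.
Latitude subsquare w = 22; −1 → 21 = v.

CD43iv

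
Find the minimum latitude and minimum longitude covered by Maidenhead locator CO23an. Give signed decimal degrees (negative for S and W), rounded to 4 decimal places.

53.5417, -136.0000

Field C=2, O=14: +2·20° lon, +14·10° lat → SW at lon -140°, lat 50°.
Square 2, 3: +2·2° lon, +3·1° lat → SW at lon -136°, lat 53°.
Subsquare a=0, n=13: +0·0.0833333° lon, +13·0.0416667° lat → SW at lon -136°, lat 53.5417°.
latitude 53.5417, longitude -136.0000.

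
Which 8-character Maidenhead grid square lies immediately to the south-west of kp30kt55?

Longitude extended square 5; −1 → 4.
Latitude extended square 5; −1 → 4.

KP30kt44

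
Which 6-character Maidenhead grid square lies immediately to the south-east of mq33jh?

MQ33kg

Longitude subsquare j = 9; +1 → 10 = k.
Latitude subsquare h = 7; −1 → 6 = g.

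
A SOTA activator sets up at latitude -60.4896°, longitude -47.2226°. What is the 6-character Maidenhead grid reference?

GC69jm

Shift to the Maidenhead origin (180°W, 90°S): lon 132.7774, lat 29.5104.
Field: 132.7774/20 → 6 → G, 29.5104/10 → 2 → C; chars GC.
Square: 12.7774/2 → 6, 9.5104/1 → 9; chars 69.
Subsquare: 0.7774/0.0833333 → 9 → j, 0.5104/0.0416667 → 12 → m; chars jm.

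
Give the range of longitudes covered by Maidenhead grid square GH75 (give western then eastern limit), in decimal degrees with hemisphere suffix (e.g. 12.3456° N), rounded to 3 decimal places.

46.000° W, 44.000° W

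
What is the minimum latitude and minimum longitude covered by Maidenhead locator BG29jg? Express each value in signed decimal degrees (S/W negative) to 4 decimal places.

-20.7500, -155.2500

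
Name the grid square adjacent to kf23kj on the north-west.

KF23jk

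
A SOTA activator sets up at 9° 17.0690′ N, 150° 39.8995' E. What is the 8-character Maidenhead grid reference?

Add 180° to longitude and 90° to latitude: 330.66499, 99.28448.
Field: lon ⌊330.66499/20⌋ = 16 → Q; lat ⌊99.28448/10⌋ = 9 → J.
Square: lon ⌊10.66499/2⌋ = 5; lat ⌊9.28448/1⌋ = 9.
Subsquare: lon ⌊0.66499/0.0833333⌋ = 7 → h; lat ⌊0.28448/0.0416667⌋ = 6 → g.
Extended square: lon ⌊0.08166/0.00833333⌋ = 9; lat ⌊0.03448/0.00416667⌋ = 8.

QJ59hg98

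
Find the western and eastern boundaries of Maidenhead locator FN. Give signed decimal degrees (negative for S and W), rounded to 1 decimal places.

-80.0, -60.0

Field F=5, N=13: +5·20° lon, +13·10° lat → SW at lon -80°, lat 40°.
Cell spans 20° lon × 10° lat.
west -80.0, east -60.0.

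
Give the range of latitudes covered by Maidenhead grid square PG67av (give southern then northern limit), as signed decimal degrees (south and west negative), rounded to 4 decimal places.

-22.1250, -22.0833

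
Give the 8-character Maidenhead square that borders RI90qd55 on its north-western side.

RI90qd46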